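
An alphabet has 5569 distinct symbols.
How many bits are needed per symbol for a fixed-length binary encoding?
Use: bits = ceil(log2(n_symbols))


log2(5569) = 12.4432
Bracket: 2^12 = 4096 < 5569 <= 2^13 = 8192
So ceil(log2(5569)) = 13

bits = ceil(log2(5569)) = ceil(12.4432) = 13 bits


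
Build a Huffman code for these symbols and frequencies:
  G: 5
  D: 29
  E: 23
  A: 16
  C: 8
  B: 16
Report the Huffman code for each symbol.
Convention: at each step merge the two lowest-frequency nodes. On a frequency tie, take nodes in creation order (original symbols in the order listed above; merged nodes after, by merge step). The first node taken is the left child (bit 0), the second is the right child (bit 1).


Huffman tree construction:
Step 1: Merge G(5) + C(8) = 13
Step 2: Merge (G+C)(13) + A(16) = 29
Step 3: Merge B(16) + E(23) = 39
Step 4: Merge D(29) + ((G+C)+A)(29) = 58
Step 5: Merge (B+E)(39) + (D+((G+C)+A))(58) = 97
Read each symbol's code off the tree from the root (left child = 0, right child = 1).

Codes:
  G: 1100 (length 4)
  D: 10 (length 2)
  E: 01 (length 2)
  A: 111 (length 3)
  C: 1101 (length 4)
  B: 00 (length 2)
Average code length: 236/97 = 2.4330 bits/symbol


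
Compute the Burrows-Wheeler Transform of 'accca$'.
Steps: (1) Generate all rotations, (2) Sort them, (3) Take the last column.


Rotations (sorted):
  0: $accca -> last char: a
  1: a$accc -> last char: c
  2: accca$ -> last char: $
  3: ca$acc -> last char: c
  4: cca$ac -> last char: c
  5: ccca$a -> last char: a


BWT = ac$cca


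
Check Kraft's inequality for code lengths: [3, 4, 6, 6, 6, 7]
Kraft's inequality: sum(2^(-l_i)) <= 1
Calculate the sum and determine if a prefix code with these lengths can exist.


Sum = 2^(-3) + 2^(-4) + 2^(-6) + 2^(-6) + 2^(-6) + 2^(-7)
    = 0.125 + 0.0625 + 0.015625 + 0.015625 + 0.015625 + 0.0078125
    = 31/128 = 0.2421875
Since 0.2421875 <= 1, Kraft's inequality IS satisfied.
A prefix code with these lengths CAN exist.

Kraft sum = 0.2421875. Satisfied.


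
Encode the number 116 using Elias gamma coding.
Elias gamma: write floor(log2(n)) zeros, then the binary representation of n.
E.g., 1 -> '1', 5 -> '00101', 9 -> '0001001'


num_bits = floor(log2(116)) + 1 = 7
leading_zeros = num_bits - 1 = 6
binary(116) = 1110100

Elias gamma(116) = '000000' + '1110100' = 0000001110100 (13 bits)


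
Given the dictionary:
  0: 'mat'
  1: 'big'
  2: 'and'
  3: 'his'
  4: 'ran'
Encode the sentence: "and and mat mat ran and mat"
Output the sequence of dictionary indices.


Look up each word in the dictionary:
  'and' -> 2
  'and' -> 2
  'mat' -> 0
  'mat' -> 0
  'ran' -> 4
  'and' -> 2
  'mat' -> 0

Encoded: [2, 2, 0, 0, 4, 2, 0]


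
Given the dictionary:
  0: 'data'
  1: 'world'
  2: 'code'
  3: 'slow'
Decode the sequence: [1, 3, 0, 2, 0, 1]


Look up each index in the dictionary:
  1 -> 'world'
  3 -> 'slow'
  0 -> 'data'
  2 -> 'code'
  0 -> 'data'
  1 -> 'world'

Decoded: "world slow data code data world"


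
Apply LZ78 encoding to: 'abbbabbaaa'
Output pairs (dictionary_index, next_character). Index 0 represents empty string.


LZ78 encoding steps:
Dictionary: {0: ''}
Step 1: w='' (idx 0), next='a' -> output (0, 'a'), add 'a' as idx 1
Step 2: w='' (idx 0), next='b' -> output (0, 'b'), add 'b' as idx 2
Step 3: w='b' (idx 2), next='b' -> output (2, 'b'), add 'bb' as idx 3
Step 4: w='a' (idx 1), next='b' -> output (1, 'b'), add 'ab' as idx 4
Step 5: w='b' (idx 2), next='a' -> output (2, 'a'), add 'ba' as idx 5
Step 6: w='a' (idx 1), next='a' -> output (1, 'a'), add 'aa' as idx 6


Encoded: [(0, 'a'), (0, 'b'), (2, 'b'), (1, 'b'), (2, 'a'), (1, 'a')]


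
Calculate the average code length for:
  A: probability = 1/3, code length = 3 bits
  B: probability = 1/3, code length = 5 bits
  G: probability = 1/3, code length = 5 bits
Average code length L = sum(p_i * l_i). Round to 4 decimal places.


Weighted contributions p_i * l_i:
  A: (1/3) * 3 = 3/3
  B: (1/3) * 5 = 5/3
  G: (1/3) * 5 = 5/3
Sum = (3 + 5 + 5)/3 = 13/3

L = 13/3 = 4.3333 bits/symbol


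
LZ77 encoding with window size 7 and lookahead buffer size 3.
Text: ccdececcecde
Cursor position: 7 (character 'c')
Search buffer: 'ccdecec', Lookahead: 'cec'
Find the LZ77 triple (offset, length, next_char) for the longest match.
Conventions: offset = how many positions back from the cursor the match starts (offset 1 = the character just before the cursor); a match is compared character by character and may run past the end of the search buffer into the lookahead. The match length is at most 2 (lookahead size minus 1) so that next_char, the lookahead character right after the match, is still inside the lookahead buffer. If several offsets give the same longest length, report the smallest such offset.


Try each offset into the search buffer:
  offset=1 (pos 6, char 'c'): match length 1
  offset=2 (pos 5, char 'e'): match length 0
  offset=3 (pos 4, char 'c'): match length 2
  offset=4 (pos 3, char 'e'): match length 0
  offset=5 (pos 2, char 'd'): match length 0
  offset=6 (pos 1, char 'c'): match length 1
  offset=7 (pos 0, char 'c'): match length 1
Longest match has length 2 at offset 3.
next_char = character at position 7 + 2 = 9 -> 'c'

Best match: offset=3, length=2 (matching 'ce' starting at position 4)
LZ77 triple: (3, 2, 'c')


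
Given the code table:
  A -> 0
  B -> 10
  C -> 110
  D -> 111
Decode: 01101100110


Decoding:
0 -> A
110 -> C
110 -> C
0 -> A
110 -> C


Result: ACCAC


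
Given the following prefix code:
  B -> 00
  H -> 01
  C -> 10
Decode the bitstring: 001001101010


Decoding step by step:
Bits 00 -> B
Bits 10 -> C
Bits 01 -> H
Bits 10 -> C
Bits 10 -> C
Bits 10 -> C


Decoded message: BCHCCC


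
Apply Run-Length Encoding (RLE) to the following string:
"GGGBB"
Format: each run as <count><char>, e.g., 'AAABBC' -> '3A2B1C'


Scanning runs left to right:
  i=0: run of 'G' x 3 -> '3G'
  i=3: run of 'B' x 2 -> '2B'

RLE = 3G2B


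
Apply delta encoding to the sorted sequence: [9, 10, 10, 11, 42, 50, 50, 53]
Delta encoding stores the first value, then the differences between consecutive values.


First value: 9
Deltas:
  10 - 9 = 1
  10 - 10 = 0
  11 - 10 = 1
  42 - 11 = 31
  50 - 42 = 8
  50 - 50 = 0
  53 - 50 = 3


Delta encoded: [9, 1, 0, 1, 31, 8, 0, 3]


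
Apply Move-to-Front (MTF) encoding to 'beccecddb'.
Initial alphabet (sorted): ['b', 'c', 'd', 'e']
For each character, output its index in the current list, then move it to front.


MTF encoding:
'b': index 0 in ['b', 'c', 'd', 'e'] -> ['b', 'c', 'd', 'e']
'e': index 3 in ['b', 'c', 'd', 'e'] -> ['e', 'b', 'c', 'd']
'c': index 2 in ['e', 'b', 'c', 'd'] -> ['c', 'e', 'b', 'd']
'c': index 0 in ['c', 'e', 'b', 'd'] -> ['c', 'e', 'b', 'd']
'e': index 1 in ['c', 'e', 'b', 'd'] -> ['e', 'c', 'b', 'd']
'c': index 1 in ['e', 'c', 'b', 'd'] -> ['c', 'e', 'b', 'd']
'd': index 3 in ['c', 'e', 'b', 'd'] -> ['d', 'c', 'e', 'b']
'd': index 0 in ['d', 'c', 'e', 'b'] -> ['d', 'c', 'e', 'b']
'b': index 3 in ['d', 'c', 'e', 'b'] -> ['b', 'd', 'c', 'e']


Output: [0, 3, 2, 0, 1, 1, 3, 0, 3]


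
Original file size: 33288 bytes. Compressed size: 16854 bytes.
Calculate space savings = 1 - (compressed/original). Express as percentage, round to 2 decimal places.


ratio = compressed/original = 16854/33288 = 0.506309
savings = 1 - ratio = 1 - 0.506309 = 0.493691
as a percentage: 0.493691 * 100 = 49.37%

Space savings = 1 - 16854/33288 = 49.37%


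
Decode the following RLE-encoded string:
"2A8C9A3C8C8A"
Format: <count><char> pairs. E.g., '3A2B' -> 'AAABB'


Expanding each <count><char> pair:
  2A -> 'AA'
  8C -> 'CCCCCCCC'
  9A -> 'AAAAAAAAA'
  3C -> 'CCC'
  8C -> 'CCCCCCCC'
  8A -> 'AAAAAAAA'

Decoded = AACCCCCCCCAAAAAAAAACCCCCCCCCCCAAAAAAAA


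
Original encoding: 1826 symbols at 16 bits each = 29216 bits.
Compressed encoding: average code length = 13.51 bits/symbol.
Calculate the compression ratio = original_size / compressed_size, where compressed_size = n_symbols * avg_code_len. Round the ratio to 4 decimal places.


original_size = n_symbols * orig_bits = 1826 * 16 = 29216 bits
compressed_size = n_symbols * avg_code_len = 1826 * 13.51 = 24669.26 bits
ratio = original_size / compressed_size = 29216 / 24669.26 = 1.1843

Compression ratio = 1.1843


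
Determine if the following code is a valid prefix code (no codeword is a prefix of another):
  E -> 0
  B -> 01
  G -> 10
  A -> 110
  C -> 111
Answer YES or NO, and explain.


Checking each pair (does one codeword prefix another?):
  E='0' vs B='01': prefix -- VIOLATION

NO -- this is NOT a valid prefix code. E (0) is a prefix of B (01).


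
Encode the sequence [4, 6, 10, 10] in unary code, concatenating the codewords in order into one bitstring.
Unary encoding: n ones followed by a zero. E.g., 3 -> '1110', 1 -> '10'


Encode each number as n ones followed by a terminating 0:
  4 -> 11110 (5 bits)
  6 -> 1111110 (7 bits)
  10 -> 11111111110 (11 bits)
  10 -> 11111111110 (11 bits)
Total length = 5 + 7 + 11 + 11 = 34 bits.

Unary([4, 6, 10, 10]) = 1111011111101111111111011111111110 (34 bits)


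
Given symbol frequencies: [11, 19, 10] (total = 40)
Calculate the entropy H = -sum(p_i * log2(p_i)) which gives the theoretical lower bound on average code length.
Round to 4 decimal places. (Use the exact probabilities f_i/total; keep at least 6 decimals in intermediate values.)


Per-symbol terms -p_i * log2(p_i) with p_i = f_i/40:
  p = 11/40 = 0.275000: log2(p) = -1.862496, -p*log2(p) = 0.512187
  p = 19/40 = 0.475000: log2(p) = -1.074001, -p*log2(p) = 0.510150
  p = 10/40 = 0.250000: log2(p) = -2.000000, -p*log2(p) = 0.500000
H = 0.512187 + 0.510150 + 0.500000 = 1.522337

H = 1.5223 bits/symbol


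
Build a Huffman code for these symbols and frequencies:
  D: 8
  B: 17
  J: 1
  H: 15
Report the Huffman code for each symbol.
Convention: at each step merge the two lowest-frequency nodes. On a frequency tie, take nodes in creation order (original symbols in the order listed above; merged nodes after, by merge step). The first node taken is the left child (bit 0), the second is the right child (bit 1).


Huffman tree construction:
Step 1: Merge J(1) + D(8) = 9
Step 2: Merge (J+D)(9) + H(15) = 24
Step 3: Merge B(17) + ((J+D)+H)(24) = 41
Read each symbol's code off the tree from the root (left child = 0, right child = 1).

Codes:
  D: 101 (length 3)
  B: 0 (length 1)
  J: 100 (length 3)
  H: 11 (length 2)
Average code length: 74/41 = 1.8049 bits/symbol


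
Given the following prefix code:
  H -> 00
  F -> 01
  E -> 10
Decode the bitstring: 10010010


Decoding step by step:
Bits 10 -> E
Bits 01 -> F
Bits 00 -> H
Bits 10 -> E


Decoded message: EFHE


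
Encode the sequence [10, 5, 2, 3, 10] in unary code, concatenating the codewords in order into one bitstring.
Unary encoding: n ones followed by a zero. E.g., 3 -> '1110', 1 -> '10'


Encode each number as n ones followed by a terminating 0:
  10 -> 11111111110 (11 bits)
  5 -> 111110 (6 bits)
  2 -> 110 (3 bits)
  3 -> 1110 (4 bits)
  10 -> 11111111110 (11 bits)
Total length = 11 + 6 + 3 + 4 + 11 = 35 bits.

Unary([10, 5, 2, 3, 10]) = 11111111110111110110111011111111110 (35 bits)


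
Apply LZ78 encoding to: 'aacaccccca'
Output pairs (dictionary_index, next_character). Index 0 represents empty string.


LZ78 encoding steps:
Dictionary: {0: ''}
Step 1: w='' (idx 0), next='a' -> output (0, 'a'), add 'a' as idx 1
Step 2: w='a' (idx 1), next='c' -> output (1, 'c'), add 'ac' as idx 2
Step 3: w='ac' (idx 2), next='c' -> output (2, 'c'), add 'acc' as idx 3
Step 4: w='' (idx 0), next='c' -> output (0, 'c'), add 'c' as idx 4
Step 5: w='c' (idx 4), next='c' -> output (4, 'c'), add 'cc' as idx 5
Step 6: w='a' (idx 1), end of input -> output (1, '')


Encoded: [(0, 'a'), (1, 'c'), (2, 'c'), (0, 'c'), (4, 'c'), (1, '')]


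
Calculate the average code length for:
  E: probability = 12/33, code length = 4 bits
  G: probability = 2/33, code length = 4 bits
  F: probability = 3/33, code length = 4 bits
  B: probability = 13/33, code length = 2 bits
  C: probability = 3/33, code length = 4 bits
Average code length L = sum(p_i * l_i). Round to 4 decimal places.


Weighted contributions p_i * l_i:
  E: (12/33) * 4 = 48/33
  G: (2/33) * 4 = 8/33
  F: (3/33) * 4 = 12/33
  B: (13/33) * 2 = 26/33
  C: (3/33) * 4 = 12/33
Sum = (48 + 8 + 12 + 26 + 12)/33 = 106/33

L = 106/33 = 3.2121 bits/symbol


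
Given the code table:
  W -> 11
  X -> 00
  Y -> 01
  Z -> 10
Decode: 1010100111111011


Decoding:
10 -> Z
10 -> Z
10 -> Z
01 -> Y
11 -> W
11 -> W
10 -> Z
11 -> W


Result: ZZZYWWZW


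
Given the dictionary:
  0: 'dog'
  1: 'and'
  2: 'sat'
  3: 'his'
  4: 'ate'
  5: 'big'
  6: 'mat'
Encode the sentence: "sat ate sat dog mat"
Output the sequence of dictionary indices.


Look up each word in the dictionary:
  'sat' -> 2
  'ate' -> 4
  'sat' -> 2
  'dog' -> 0
  'mat' -> 6

Encoded: [2, 4, 2, 0, 6]


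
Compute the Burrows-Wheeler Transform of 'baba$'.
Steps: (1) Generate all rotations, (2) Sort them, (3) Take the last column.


Rotations (sorted):
  0: $baba -> last char: a
  1: a$bab -> last char: b
  2: aba$b -> last char: b
  3: ba$ba -> last char: a
  4: baba$ -> last char: $


BWT = abba$


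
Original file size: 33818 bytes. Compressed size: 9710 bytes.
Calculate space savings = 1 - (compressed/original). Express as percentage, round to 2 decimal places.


ratio = compressed/original = 9710/33818 = 0.287125
savings = 1 - ratio = 1 - 0.287125 = 0.712875
as a percentage: 0.712875 * 100 = 71.29%

Space savings = 1 - 9710/33818 = 71.29%


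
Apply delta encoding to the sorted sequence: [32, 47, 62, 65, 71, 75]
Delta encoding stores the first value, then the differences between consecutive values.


First value: 32
Deltas:
  47 - 32 = 15
  62 - 47 = 15
  65 - 62 = 3
  71 - 65 = 6
  75 - 71 = 4


Delta encoded: [32, 15, 15, 3, 6, 4]


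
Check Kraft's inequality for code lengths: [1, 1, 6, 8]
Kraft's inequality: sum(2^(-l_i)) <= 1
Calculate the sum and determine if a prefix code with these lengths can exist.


Sum = 2^(-1) + 2^(-1) + 2^(-6) + 2^(-8)
    = 0.5 + 0.5 + 0.015625 + 0.00390625
    = 261/256 = 1.01953125
Since 1.01953125 > 1, Kraft's inequality is NOT satisfied.
A prefix code with these lengths CANNOT exist.

Kraft sum = 1.01953125. Not satisfied.


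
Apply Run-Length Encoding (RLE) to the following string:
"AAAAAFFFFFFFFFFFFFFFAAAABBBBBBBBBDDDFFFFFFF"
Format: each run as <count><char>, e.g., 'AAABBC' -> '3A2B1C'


Scanning runs left to right:
  i=0: run of 'A' x 5 -> '5A'
  i=5: run of 'F' x 15 -> '15F'
  i=20: run of 'A' x 4 -> '4A'
  i=24: run of 'B' x 9 -> '9B'
  i=33: run of 'D' x 3 -> '3D'
  i=36: run of 'F' x 7 -> '7F'

RLE = 5A15F4A9B3D7F


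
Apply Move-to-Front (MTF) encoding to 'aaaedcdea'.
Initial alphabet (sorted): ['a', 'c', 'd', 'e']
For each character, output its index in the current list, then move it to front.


MTF encoding:
'a': index 0 in ['a', 'c', 'd', 'e'] -> ['a', 'c', 'd', 'e']
'a': index 0 in ['a', 'c', 'd', 'e'] -> ['a', 'c', 'd', 'e']
'a': index 0 in ['a', 'c', 'd', 'e'] -> ['a', 'c', 'd', 'e']
'e': index 3 in ['a', 'c', 'd', 'e'] -> ['e', 'a', 'c', 'd']
'd': index 3 in ['e', 'a', 'c', 'd'] -> ['d', 'e', 'a', 'c']
'c': index 3 in ['d', 'e', 'a', 'c'] -> ['c', 'd', 'e', 'a']
'd': index 1 in ['c', 'd', 'e', 'a'] -> ['d', 'c', 'e', 'a']
'e': index 2 in ['d', 'c', 'e', 'a'] -> ['e', 'd', 'c', 'a']
'a': index 3 in ['e', 'd', 'c', 'a'] -> ['a', 'e', 'd', 'c']


Output: [0, 0, 0, 3, 3, 3, 1, 2, 3]


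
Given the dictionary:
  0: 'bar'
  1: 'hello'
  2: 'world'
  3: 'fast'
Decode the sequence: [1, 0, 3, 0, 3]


Look up each index in the dictionary:
  1 -> 'hello'
  0 -> 'bar'
  3 -> 'fast'
  0 -> 'bar'
  3 -> 'fast'

Decoded: "hello bar fast bar fast"


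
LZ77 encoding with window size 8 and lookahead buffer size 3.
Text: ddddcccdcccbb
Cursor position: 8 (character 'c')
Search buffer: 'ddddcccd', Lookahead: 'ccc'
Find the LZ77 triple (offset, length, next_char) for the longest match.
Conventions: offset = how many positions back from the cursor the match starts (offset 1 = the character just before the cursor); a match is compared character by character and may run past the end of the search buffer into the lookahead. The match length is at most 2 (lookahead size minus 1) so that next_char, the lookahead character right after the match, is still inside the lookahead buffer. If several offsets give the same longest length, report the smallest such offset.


Try each offset into the search buffer:
  offset=1 (pos 7, char 'd'): match length 0
  offset=2 (pos 6, char 'c'): match length 1
  offset=3 (pos 5, char 'c'): match length 2
  offset=4 (pos 4, char 'c'): match length 2
  offset=5 (pos 3, char 'd'): match length 0
  offset=6 (pos 2, char 'd'): match length 0
  offset=7 (pos 1, char 'd'): match length 0
  offset=8 (pos 0, char 'd'): match length 0
Longest match has length 2, found at offsets 3, 4; take the smallest, offset 3.
next_char = character at position 8 + 2 = 10 -> 'c'

Best match: offset=3, length=2 (matching 'cc' starting at position 5)
LZ77 triple: (3, 2, 'c')


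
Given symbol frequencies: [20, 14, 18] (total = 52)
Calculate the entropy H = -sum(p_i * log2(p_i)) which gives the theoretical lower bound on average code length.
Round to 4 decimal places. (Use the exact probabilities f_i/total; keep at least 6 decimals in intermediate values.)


Per-symbol terms -p_i * log2(p_i) with p_i = f_i/52:
  p = 20/52 = 0.384615: log2(p) = -1.378512, -p*log2(p) = 0.530197
  p = 14/52 = 0.269231: log2(p) = -1.893085, -p*log2(p) = 0.509677
  p = 18/52 = 0.346154: log2(p) = -1.530515, -p*log2(p) = 0.529794
H = 0.530197 + 0.509677 + 0.529794 = 1.569668

H = 1.5697 bits/symbol


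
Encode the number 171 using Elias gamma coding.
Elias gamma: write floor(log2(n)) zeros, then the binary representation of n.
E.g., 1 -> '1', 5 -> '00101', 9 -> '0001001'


num_bits = floor(log2(171)) + 1 = 8
leading_zeros = num_bits - 1 = 7
binary(171) = 10101011

Elias gamma(171) = '0000000' + '10101011' = 000000010101011 (15 bits)


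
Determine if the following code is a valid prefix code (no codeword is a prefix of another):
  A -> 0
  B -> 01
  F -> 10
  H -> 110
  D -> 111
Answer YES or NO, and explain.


Checking each pair (does one codeword prefix another?):
  A='0' vs B='01': prefix -- VIOLATION

NO -- this is NOT a valid prefix code. A (0) is a prefix of B (01).


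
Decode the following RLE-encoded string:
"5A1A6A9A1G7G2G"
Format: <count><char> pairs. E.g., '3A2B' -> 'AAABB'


Expanding each <count><char> pair:
  5A -> 'AAAAA'
  1A -> 'A'
  6A -> 'AAAAAA'
  9A -> 'AAAAAAAAA'
  1G -> 'G'
  7G -> 'GGGGGGG'
  2G -> 'GG'

Decoded = AAAAAAAAAAAAAAAAAAAAAGGGGGGGGGG


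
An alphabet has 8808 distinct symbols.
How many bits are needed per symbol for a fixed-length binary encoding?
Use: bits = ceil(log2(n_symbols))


log2(8808) = 13.1046
Bracket: 2^13 = 8192 < 8808 <= 2^14 = 16384
So ceil(log2(8808)) = 14

bits = ceil(log2(8808)) = ceil(13.1046) = 14 bits


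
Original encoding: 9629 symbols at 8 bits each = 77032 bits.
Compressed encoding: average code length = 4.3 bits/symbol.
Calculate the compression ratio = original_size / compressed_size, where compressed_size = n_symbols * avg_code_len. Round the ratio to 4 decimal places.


original_size = n_symbols * orig_bits = 9629 * 8 = 77032 bits
compressed_size = n_symbols * avg_code_len = 9629 * 4.3 = 41404.7 bits
ratio = original_size / compressed_size = 77032 / 41404.7 = 1.8605

Compression ratio = 1.8605


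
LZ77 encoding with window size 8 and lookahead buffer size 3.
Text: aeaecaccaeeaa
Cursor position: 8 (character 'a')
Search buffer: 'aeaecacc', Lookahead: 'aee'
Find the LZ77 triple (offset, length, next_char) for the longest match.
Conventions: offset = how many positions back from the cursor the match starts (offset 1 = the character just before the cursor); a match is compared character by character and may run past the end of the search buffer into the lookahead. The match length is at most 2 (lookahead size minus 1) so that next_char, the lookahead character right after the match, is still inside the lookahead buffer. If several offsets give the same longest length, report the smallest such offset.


Try each offset into the search buffer:
  offset=1 (pos 7, char 'c'): match length 0
  offset=2 (pos 6, char 'c'): match length 0
  offset=3 (pos 5, char 'a'): match length 1
  offset=4 (pos 4, char 'c'): match length 0
  offset=5 (pos 3, char 'e'): match length 0
  offset=6 (pos 2, char 'a'): match length 2
  offset=7 (pos 1, char 'e'): match length 0
  offset=8 (pos 0, char 'a'): match length 2
Longest match has length 2, found at offsets 6, 8; take the smallest, offset 6.
next_char = character at position 8 + 2 = 10 -> 'e'

Best match: offset=6, length=2 (matching 'ae' starting at position 2)
LZ77 triple: (6, 2, 'e')


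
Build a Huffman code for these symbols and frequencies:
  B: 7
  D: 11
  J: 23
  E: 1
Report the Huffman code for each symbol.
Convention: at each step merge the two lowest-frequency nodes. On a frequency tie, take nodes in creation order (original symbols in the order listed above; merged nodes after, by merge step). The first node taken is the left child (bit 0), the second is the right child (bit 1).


Huffman tree construction:
Step 1: Merge E(1) + B(7) = 8
Step 2: Merge (E+B)(8) + D(11) = 19
Step 3: Merge ((E+B)+D)(19) + J(23) = 42
Read each symbol's code off the tree from the root (left child = 0, right child = 1).

Codes:
  B: 001 (length 3)
  D: 01 (length 2)
  J: 1 (length 1)
  E: 000 (length 3)
Average code length: 69/42 = 1.6429 bits/symbol


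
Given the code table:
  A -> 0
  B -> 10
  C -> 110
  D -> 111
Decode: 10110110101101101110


Decoding:
10 -> B
110 -> C
110 -> C
10 -> B
110 -> C
110 -> C
111 -> D
0 -> A


Result: BCCBCCDA


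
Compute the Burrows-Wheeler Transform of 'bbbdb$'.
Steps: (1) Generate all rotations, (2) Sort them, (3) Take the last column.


Rotations (sorted):
  0: $bbbdb -> last char: b
  1: b$bbbd -> last char: d
  2: bbbdb$ -> last char: $
  3: bbdb$b -> last char: b
  4: bdb$bb -> last char: b
  5: db$bbb -> last char: b


BWT = bd$bbb


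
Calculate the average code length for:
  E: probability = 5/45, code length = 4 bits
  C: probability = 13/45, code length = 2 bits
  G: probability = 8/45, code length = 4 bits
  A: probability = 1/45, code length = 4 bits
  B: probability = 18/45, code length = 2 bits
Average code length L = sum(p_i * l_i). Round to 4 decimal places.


Weighted contributions p_i * l_i:
  E: (5/45) * 4 = 20/45
  C: (13/45) * 2 = 26/45
  G: (8/45) * 4 = 32/45
  A: (1/45) * 4 = 4/45
  B: (18/45) * 2 = 36/45
Sum = (20 + 26 + 32 + 4 + 36)/45 = 118/45

L = 118/45 = 2.6222 bits/symbol


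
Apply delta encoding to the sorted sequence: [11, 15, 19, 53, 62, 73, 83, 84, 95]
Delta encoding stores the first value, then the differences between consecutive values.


First value: 11
Deltas:
  15 - 11 = 4
  19 - 15 = 4
  53 - 19 = 34
  62 - 53 = 9
  73 - 62 = 11
  83 - 73 = 10
  84 - 83 = 1
  95 - 84 = 11


Delta encoded: [11, 4, 4, 34, 9, 11, 10, 1, 11]


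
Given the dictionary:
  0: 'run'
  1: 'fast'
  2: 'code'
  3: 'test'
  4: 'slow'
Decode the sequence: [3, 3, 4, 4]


Look up each index in the dictionary:
  3 -> 'test'
  3 -> 'test'
  4 -> 'slow'
  4 -> 'slow'

Decoded: "test test slow slow"


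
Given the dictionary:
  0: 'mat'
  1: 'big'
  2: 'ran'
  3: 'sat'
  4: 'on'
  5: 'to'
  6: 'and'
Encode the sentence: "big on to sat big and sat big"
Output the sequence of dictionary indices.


Look up each word in the dictionary:
  'big' -> 1
  'on' -> 4
  'to' -> 5
  'sat' -> 3
  'big' -> 1
  'and' -> 6
  'sat' -> 3
  'big' -> 1

Encoded: [1, 4, 5, 3, 1, 6, 3, 1]


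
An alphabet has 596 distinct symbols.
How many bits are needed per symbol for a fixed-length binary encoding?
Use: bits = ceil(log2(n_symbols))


log2(596) = 9.2192
Bracket: 2^9 = 512 < 596 <= 2^10 = 1024
So ceil(log2(596)) = 10

bits = ceil(log2(596)) = ceil(9.2192) = 10 bits


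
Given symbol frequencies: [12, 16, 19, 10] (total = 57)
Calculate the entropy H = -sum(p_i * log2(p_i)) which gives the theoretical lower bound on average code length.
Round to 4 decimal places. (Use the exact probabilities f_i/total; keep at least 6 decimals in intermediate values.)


Per-symbol terms -p_i * log2(p_i) with p_i = f_i/57:
  p = 12/57 = 0.210526: log2(p) = -2.247928, -p*log2(p) = 0.473248
  p = 16/57 = 0.280702: log2(p) = -1.832890, -p*log2(p) = 0.514495
  p = 19/57 = 0.333333: log2(p) = -1.584963, -p*log2(p) = 0.528321
  p = 10/57 = 0.175439: log2(p) = -2.510962, -p*log2(p) = 0.440520
H = 0.473248 + 0.514495 + 0.528321 + 0.440520 = 1.956584

H = 1.9566 bits/symbol


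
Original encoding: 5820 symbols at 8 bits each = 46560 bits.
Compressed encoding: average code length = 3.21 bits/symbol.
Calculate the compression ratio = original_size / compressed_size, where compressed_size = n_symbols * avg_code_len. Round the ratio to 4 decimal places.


original_size = n_symbols * orig_bits = 5820 * 8 = 46560 bits
compressed_size = n_symbols * avg_code_len = 5820 * 3.21 = 18682.2 bits
ratio = original_size / compressed_size = 46560 / 18682.2 = 2.4922

Compression ratio = 2.4922


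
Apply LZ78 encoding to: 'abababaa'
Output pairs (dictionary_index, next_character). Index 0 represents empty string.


LZ78 encoding steps:
Dictionary: {0: ''}
Step 1: w='' (idx 0), next='a' -> output (0, 'a'), add 'a' as idx 1
Step 2: w='' (idx 0), next='b' -> output (0, 'b'), add 'b' as idx 2
Step 3: w='a' (idx 1), next='b' -> output (1, 'b'), add 'ab' as idx 3
Step 4: w='ab' (idx 3), next='a' -> output (3, 'a'), add 'aba' as idx 4
Step 5: w='a' (idx 1), end of input -> output (1, '')


Encoded: [(0, 'a'), (0, 'b'), (1, 'b'), (3, 'a'), (1, '')]


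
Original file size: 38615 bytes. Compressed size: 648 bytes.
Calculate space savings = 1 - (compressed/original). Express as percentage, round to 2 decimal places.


ratio = compressed/original = 648/38615 = 0.016781
savings = 1 - ratio = 1 - 0.016781 = 0.983219
as a percentage: 0.983219 * 100 = 98.32%

Space savings = 1 - 648/38615 = 98.32%


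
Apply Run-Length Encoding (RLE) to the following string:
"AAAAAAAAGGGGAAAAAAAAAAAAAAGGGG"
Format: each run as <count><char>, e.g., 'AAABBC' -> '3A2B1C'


Scanning runs left to right:
  i=0: run of 'A' x 8 -> '8A'
  i=8: run of 'G' x 4 -> '4G'
  i=12: run of 'A' x 14 -> '14A'
  i=26: run of 'G' x 4 -> '4G'

RLE = 8A4G14A4G


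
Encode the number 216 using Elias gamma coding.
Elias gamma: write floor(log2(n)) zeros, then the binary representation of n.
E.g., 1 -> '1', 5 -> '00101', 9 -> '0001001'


num_bits = floor(log2(216)) + 1 = 8
leading_zeros = num_bits - 1 = 7
binary(216) = 11011000

Elias gamma(216) = '0000000' + '11011000' = 000000011011000 (15 bits)


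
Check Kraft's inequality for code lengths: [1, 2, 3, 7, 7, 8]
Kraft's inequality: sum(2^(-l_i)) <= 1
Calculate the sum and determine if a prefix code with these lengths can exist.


Sum = 2^(-1) + 2^(-2) + 2^(-3) + 2^(-7) + 2^(-7) + 2^(-8)
    = 0.5 + 0.25 + 0.125 + 0.0078125 + 0.0078125 + 0.00390625
    = 229/256 = 0.89453125
Since 0.89453125 <= 1, Kraft's inequality IS satisfied.
A prefix code with these lengths CAN exist.

Kraft sum = 0.89453125. Satisfied.


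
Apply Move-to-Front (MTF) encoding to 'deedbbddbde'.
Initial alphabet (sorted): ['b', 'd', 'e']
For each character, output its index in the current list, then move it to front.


MTF encoding:
'd': index 1 in ['b', 'd', 'e'] -> ['d', 'b', 'e']
'e': index 2 in ['d', 'b', 'e'] -> ['e', 'd', 'b']
'e': index 0 in ['e', 'd', 'b'] -> ['e', 'd', 'b']
'd': index 1 in ['e', 'd', 'b'] -> ['d', 'e', 'b']
'b': index 2 in ['d', 'e', 'b'] -> ['b', 'd', 'e']
'b': index 0 in ['b', 'd', 'e'] -> ['b', 'd', 'e']
'd': index 1 in ['b', 'd', 'e'] -> ['d', 'b', 'e']
'd': index 0 in ['d', 'b', 'e'] -> ['d', 'b', 'e']
'b': index 1 in ['d', 'b', 'e'] -> ['b', 'd', 'e']
'd': index 1 in ['b', 'd', 'e'] -> ['d', 'b', 'e']
'e': index 2 in ['d', 'b', 'e'] -> ['e', 'd', 'b']


Output: [1, 2, 0, 1, 2, 0, 1, 0, 1, 1, 2]


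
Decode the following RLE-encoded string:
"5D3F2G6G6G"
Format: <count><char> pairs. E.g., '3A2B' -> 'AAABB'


Expanding each <count><char> pair:
  5D -> 'DDDDD'
  3F -> 'FFF'
  2G -> 'GG'
  6G -> 'GGGGGG'
  6G -> 'GGGGGG'

Decoded = DDDDDFFFGGGGGGGGGGGGGG


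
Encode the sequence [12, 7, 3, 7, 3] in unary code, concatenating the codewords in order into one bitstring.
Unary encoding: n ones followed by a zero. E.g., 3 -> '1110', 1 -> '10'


Encode each number as n ones followed by a terminating 0:
  12 -> 1111111111110 (13 bits)
  7 -> 11111110 (8 bits)
  3 -> 1110 (4 bits)
  7 -> 11111110 (8 bits)
  3 -> 1110 (4 bits)
Total length = 13 + 8 + 4 + 8 + 4 = 37 bits.

Unary([12, 7, 3, 7, 3]) = 1111111111110111111101110111111101110 (37 bits)


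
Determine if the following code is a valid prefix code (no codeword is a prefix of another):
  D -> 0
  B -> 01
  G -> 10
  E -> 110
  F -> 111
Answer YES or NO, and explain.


Checking each pair (does one codeword prefix another?):
  D='0' vs B='01': prefix -- VIOLATION

NO -- this is NOT a valid prefix code. D (0) is a prefix of B (01).


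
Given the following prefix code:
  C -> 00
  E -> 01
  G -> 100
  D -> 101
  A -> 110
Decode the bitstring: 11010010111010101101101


Decoding step by step:
Bits 110 -> A
Bits 100 -> G
Bits 101 -> D
Bits 110 -> A
Bits 101 -> D
Bits 01 -> E
Bits 101 -> D
Bits 101 -> D


Decoded message: AGDADEDD


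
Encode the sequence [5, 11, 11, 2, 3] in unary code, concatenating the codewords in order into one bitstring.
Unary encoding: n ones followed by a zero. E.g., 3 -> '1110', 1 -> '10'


Encode each number as n ones followed by a terminating 0:
  5 -> 111110 (6 bits)
  11 -> 111111111110 (12 bits)
  11 -> 111111111110 (12 bits)
  2 -> 110 (3 bits)
  3 -> 1110 (4 bits)
Total length = 6 + 12 + 12 + 3 + 4 = 37 bits.

Unary([5, 11, 11, 2, 3]) = 1111101111111111101111111111101101110 (37 bits)


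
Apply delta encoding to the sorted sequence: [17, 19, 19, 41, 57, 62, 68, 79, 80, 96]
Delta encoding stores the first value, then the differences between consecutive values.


First value: 17
Deltas:
  19 - 17 = 2
  19 - 19 = 0
  41 - 19 = 22
  57 - 41 = 16
  62 - 57 = 5
  68 - 62 = 6
  79 - 68 = 11
  80 - 79 = 1
  96 - 80 = 16


Delta encoded: [17, 2, 0, 22, 16, 5, 6, 11, 1, 16]


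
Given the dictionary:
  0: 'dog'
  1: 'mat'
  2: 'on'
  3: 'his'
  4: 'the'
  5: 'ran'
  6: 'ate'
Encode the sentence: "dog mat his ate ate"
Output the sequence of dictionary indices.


Look up each word in the dictionary:
  'dog' -> 0
  'mat' -> 1
  'his' -> 3
  'ate' -> 6
  'ate' -> 6

Encoded: [0, 1, 3, 6, 6]


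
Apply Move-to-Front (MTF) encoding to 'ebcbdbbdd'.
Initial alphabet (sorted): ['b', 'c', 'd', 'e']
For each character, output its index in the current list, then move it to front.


MTF encoding:
'e': index 3 in ['b', 'c', 'd', 'e'] -> ['e', 'b', 'c', 'd']
'b': index 1 in ['e', 'b', 'c', 'd'] -> ['b', 'e', 'c', 'd']
'c': index 2 in ['b', 'e', 'c', 'd'] -> ['c', 'b', 'e', 'd']
'b': index 1 in ['c', 'b', 'e', 'd'] -> ['b', 'c', 'e', 'd']
'd': index 3 in ['b', 'c', 'e', 'd'] -> ['d', 'b', 'c', 'e']
'b': index 1 in ['d', 'b', 'c', 'e'] -> ['b', 'd', 'c', 'e']
'b': index 0 in ['b', 'd', 'c', 'e'] -> ['b', 'd', 'c', 'e']
'd': index 1 in ['b', 'd', 'c', 'e'] -> ['d', 'b', 'c', 'e']
'd': index 0 in ['d', 'b', 'c', 'e'] -> ['d', 'b', 'c', 'e']


Output: [3, 1, 2, 1, 3, 1, 0, 1, 0]


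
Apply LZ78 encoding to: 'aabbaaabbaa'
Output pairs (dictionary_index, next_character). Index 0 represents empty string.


LZ78 encoding steps:
Dictionary: {0: ''}
Step 1: w='' (idx 0), next='a' -> output (0, 'a'), add 'a' as idx 1
Step 2: w='a' (idx 1), next='b' -> output (1, 'b'), add 'ab' as idx 2
Step 3: w='' (idx 0), next='b' -> output (0, 'b'), add 'b' as idx 3
Step 4: w='a' (idx 1), next='a' -> output (1, 'a'), add 'aa' as idx 4
Step 5: w='ab' (idx 2), next='b' -> output (2, 'b'), add 'abb' as idx 5
Step 6: w='aa' (idx 4), end of input -> output (4, '')


Encoded: [(0, 'a'), (1, 'b'), (0, 'b'), (1, 'a'), (2, 'b'), (4, '')]


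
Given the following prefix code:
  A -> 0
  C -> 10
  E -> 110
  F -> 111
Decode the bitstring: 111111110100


Decoding step by step:
Bits 111 -> F
Bits 111 -> F
Bits 110 -> E
Bits 10 -> C
Bits 0 -> A


Decoded message: FFECA


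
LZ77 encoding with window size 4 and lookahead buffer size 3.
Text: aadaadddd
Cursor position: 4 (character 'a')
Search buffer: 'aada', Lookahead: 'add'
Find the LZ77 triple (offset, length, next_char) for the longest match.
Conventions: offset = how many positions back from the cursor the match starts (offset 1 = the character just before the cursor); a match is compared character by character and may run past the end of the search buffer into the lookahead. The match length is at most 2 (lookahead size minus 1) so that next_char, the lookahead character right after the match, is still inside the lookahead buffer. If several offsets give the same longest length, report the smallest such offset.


Try each offset into the search buffer:
  offset=1 (pos 3, char 'a'): match length 1
  offset=2 (pos 2, char 'd'): match length 0
  offset=3 (pos 1, char 'a'): match length 2
  offset=4 (pos 0, char 'a'): match length 1
Longest match has length 2 at offset 3.
next_char = character at position 4 + 2 = 6 -> 'd'

Best match: offset=3, length=2 (matching 'ad' starting at position 1)
LZ77 triple: (3, 2, 'd')


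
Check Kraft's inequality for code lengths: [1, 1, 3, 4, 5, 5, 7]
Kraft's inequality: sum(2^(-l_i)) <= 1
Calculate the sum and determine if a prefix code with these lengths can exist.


Sum = 2^(-1) + 2^(-1) + 2^(-3) + 2^(-4) + 2^(-5) + 2^(-5) + 2^(-7)
    = 0.5 + 0.5 + 0.125 + 0.0625 + 0.03125 + 0.03125 + 0.0078125
    = 161/128 = 1.2578125
Since 1.2578125 > 1, Kraft's inequality is NOT satisfied.
A prefix code with these lengths CANNOT exist.

Kraft sum = 1.2578125. Not satisfied.


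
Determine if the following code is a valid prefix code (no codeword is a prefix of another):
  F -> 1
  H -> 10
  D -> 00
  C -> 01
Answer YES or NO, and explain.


Checking each pair (does one codeword prefix another?):
  F='1' vs H='10': prefix -- VIOLATION

NO -- this is NOT a valid prefix code. F (1) is a prefix of H (10).


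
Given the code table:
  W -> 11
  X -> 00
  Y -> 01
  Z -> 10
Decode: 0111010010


Decoding:
01 -> Y
11 -> W
01 -> Y
00 -> X
10 -> Z


Result: YWYXZ


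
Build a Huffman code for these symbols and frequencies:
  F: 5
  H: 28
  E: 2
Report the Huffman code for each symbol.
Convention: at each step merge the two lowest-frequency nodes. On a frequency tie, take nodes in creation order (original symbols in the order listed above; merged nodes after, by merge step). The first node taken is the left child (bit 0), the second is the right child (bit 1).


Huffman tree construction:
Step 1: Merge E(2) + F(5) = 7
Step 2: Merge (E+F)(7) + H(28) = 35
Read each symbol's code off the tree from the root (left child = 0, right child = 1).

Codes:
  F: 01 (length 2)
  H: 1 (length 1)
  E: 00 (length 2)
Average code length: 42/35 = 1.2000 bits/symbol


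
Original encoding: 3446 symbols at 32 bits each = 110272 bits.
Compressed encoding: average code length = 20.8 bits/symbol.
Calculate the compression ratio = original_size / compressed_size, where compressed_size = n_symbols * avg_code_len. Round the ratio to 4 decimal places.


original_size = n_symbols * orig_bits = 3446 * 32 = 110272 bits
compressed_size = n_symbols * avg_code_len = 3446 * 20.8 = 71676.8 bits
ratio = original_size / compressed_size = 110272 / 71676.8 = 1.5385

Compression ratio = 1.5385


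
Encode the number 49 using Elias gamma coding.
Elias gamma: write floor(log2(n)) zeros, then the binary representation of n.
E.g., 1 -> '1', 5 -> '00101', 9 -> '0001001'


num_bits = floor(log2(49)) + 1 = 6
leading_zeros = num_bits - 1 = 5
binary(49) = 110001

Elias gamma(49) = '00000' + '110001' = 00000110001 (11 bits)


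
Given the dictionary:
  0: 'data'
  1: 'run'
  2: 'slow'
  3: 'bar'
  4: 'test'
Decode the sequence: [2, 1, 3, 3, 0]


Look up each index in the dictionary:
  2 -> 'slow'
  1 -> 'run'
  3 -> 'bar'
  3 -> 'bar'
  0 -> 'data'

Decoded: "slow run bar bar data"


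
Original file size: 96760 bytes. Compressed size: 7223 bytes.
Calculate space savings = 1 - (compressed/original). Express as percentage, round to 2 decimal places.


ratio = compressed/original = 7223/96760 = 0.074649
savings = 1 - ratio = 1 - 0.074649 = 0.925351
as a percentage: 0.925351 * 100 = 92.54%

Space savings = 1 - 7223/96760 = 92.54%


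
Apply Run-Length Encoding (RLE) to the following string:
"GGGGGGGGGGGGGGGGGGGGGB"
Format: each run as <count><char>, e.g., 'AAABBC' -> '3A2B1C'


Scanning runs left to right:
  i=0: run of 'G' x 21 -> '21G'
  i=21: run of 'B' x 1 -> '1B'

RLE = 21G1B


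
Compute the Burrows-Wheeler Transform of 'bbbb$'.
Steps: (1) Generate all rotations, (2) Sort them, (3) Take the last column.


Rotations (sorted):
  0: $bbbb -> last char: b
  1: b$bbb -> last char: b
  2: bb$bb -> last char: b
  3: bbb$b -> last char: b
  4: bbbb$ -> last char: $


BWT = bbbb$


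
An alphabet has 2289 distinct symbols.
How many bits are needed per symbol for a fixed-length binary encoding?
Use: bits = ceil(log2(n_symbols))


log2(2289) = 11.1605
Bracket: 2^11 = 2048 < 2289 <= 2^12 = 4096
So ceil(log2(2289)) = 12

bits = ceil(log2(2289)) = ceil(11.1605) = 12 bits


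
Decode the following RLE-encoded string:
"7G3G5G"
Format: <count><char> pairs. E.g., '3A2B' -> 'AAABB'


Expanding each <count><char> pair:
  7G -> 'GGGGGGG'
  3G -> 'GGG'
  5G -> 'GGGGG'

Decoded = GGGGGGGGGGGGGGG


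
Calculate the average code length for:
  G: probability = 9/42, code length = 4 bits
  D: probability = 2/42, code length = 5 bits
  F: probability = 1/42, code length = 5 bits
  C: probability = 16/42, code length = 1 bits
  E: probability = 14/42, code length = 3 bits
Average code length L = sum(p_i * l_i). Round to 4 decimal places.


Weighted contributions p_i * l_i:
  G: (9/42) * 4 = 36/42
  D: (2/42) * 5 = 10/42
  F: (1/42) * 5 = 5/42
  C: (16/42) * 1 = 16/42
  E: (14/42) * 3 = 42/42
Sum = (36 + 10 + 5 + 16 + 42)/42 = 109/42

L = 109/42 = 2.5952 bits/symbol


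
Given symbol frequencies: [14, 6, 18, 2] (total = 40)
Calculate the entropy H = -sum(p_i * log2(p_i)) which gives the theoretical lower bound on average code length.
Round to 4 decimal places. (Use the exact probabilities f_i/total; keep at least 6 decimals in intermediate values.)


Per-symbol terms -p_i * log2(p_i) with p_i = f_i/40:
  p = 14/40 = 0.350000: log2(p) = -1.514573, -p*log2(p) = 0.530101
  p = 6/40 = 0.150000: log2(p) = -2.736966, -p*log2(p) = 0.410545
  p = 18/40 = 0.450000: log2(p) = -1.152003, -p*log2(p) = 0.518401
  p = 2/40 = 0.050000: log2(p) = -4.321928, -p*log2(p) = 0.216096
H = 0.530101 + 0.410545 + 0.518401 + 0.216096 = 1.675143

H = 1.6751 bits/symbol


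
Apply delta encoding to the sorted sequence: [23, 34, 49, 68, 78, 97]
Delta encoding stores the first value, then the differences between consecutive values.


First value: 23
Deltas:
  34 - 23 = 11
  49 - 34 = 15
  68 - 49 = 19
  78 - 68 = 10
  97 - 78 = 19


Delta encoded: [23, 11, 15, 19, 10, 19]


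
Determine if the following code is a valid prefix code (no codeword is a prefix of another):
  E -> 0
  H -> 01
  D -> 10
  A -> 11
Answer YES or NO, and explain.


Checking each pair (does one codeword prefix another?):
  E='0' vs H='01': prefix -- VIOLATION

NO -- this is NOT a valid prefix code. E (0) is a prefix of H (01).


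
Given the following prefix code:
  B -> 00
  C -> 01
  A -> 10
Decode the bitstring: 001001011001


Decoding step by step:
Bits 00 -> B
Bits 10 -> A
Bits 01 -> C
Bits 01 -> C
Bits 10 -> A
Bits 01 -> C


Decoded message: BACCAC


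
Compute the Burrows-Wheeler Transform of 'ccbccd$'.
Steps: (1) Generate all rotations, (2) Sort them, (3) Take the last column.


Rotations (sorted):
  0: $ccbccd -> last char: d
  1: bccd$cc -> last char: c
  2: cbccd$c -> last char: c
  3: ccbccd$ -> last char: $
  4: ccd$ccb -> last char: b
  5: cd$ccbc -> last char: c
  6: d$ccbcc -> last char: c


BWT = dcc$bcc
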